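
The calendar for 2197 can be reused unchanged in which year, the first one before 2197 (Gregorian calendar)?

Two years share a calendar iff Jan 1 falls on the same weekday and both are leap or both are common. 2197: Jan 1 is Sunday, common year.
2196: Jan 1 Friday, leap
2195: Jan 1 Thursday, common
2194: Jan 1 Wednesday, common
2193: Jan 1 Tuesday, common
2192: Jan 1 Sunday, leap
2191: Jan 1 Saturday, common
2190: Jan 1 Friday, common
2189: Jan 1 Thursday, common
2188: Jan 1 Tuesday, leap
2187: Jan 1 Monday, common
2186: Jan 1 Sunday, common
2186 matches on both conditions.

2186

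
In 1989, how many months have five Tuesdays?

A month of length L has five Tuesdays iff its first Tuesday is on day ≤ L−28 (so day 1–3 in a 31-day month, 1–2 in a 30-day month, day 1 in a leap February).
Checking each month of 1989: Jan starts Sun (31d) ✓; Feb starts Wed (28d); Mar starts Wed (31d); Apr starts Sat (30d); May starts Mon (31d) ✓; Jun starts Thu (30d); Jul starts Sat (31d); Aug starts Tue (31d) ✓; Sep starts Fri (30d); Oct starts Sun (31d) ✓; Nov starts Wed (30d); Dec starts Fri (31d).
Five-Tuesday months: January, May, August, October → 4.

4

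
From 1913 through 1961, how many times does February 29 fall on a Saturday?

1

Leap years in 1913–1961: 12 of them.
Feb 29 weekday advances by 5 (mod 7) from one leap year to the next four years later (or differs when a century non-leap intervenes).
Leap-day weekdays: 1916:Tue 1920:Sun 1924:Fri 1928:Wed 1932:Mon 1936:Sat✓ 1940:Thu 1944:Tue 1948:Sun 1952:Fri 1956:Wed 1960:Mon
Saturday: 1936 → 1.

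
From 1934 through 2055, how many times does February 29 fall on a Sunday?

Leap years in 1934–2055: 30 of them.
Feb 29 weekday advances by 5 (mod 7) from one leap year to the next four years later (or differs when a century non-leap intervenes).
Leap-day weekdays: 1936:Sat 1940:Thu 1944:Tue 1948:Sun✓ 1952:Fri 1956:Wed 1960:Mon 1964:Sat 1968:Thu 1972:Tue 1976:Sun✓ 1980:Fri 1984:Wed …(4 more)… 2004:Sun✓ 2008:Fri 2012:Wed 2016:Mon 2020:Sat 2024:Thu 2028:Tue 2032:Sun✓ 2036:Fri 2040:Wed 2044:Mon 2048:Sat 2052:Thu
Sunday: 1948, 1976, 2004, 2032 → 4.

4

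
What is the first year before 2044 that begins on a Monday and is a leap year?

2024

Jan 1 advances by 2 weekdays after a leap year and by 1 after a common year.
2044: Jan 1 is Friday (leap).
2043: Thursday
2042: Wednesday
2041: Tuesday
2040: Sunday (leap)
2039: Saturday
2038: Friday
2037: Thursday
2036: Tuesday (leap)
2035: Monday
2034: Sunday
2033: Saturday
2032: Thursday (leap)
2031: Wednesday
2030: Tuesday
2029: Monday
2028: Saturday (leap)
2027: Friday
2026: Thursday
2025: Wednesday
2024: Monday (leap)
2024 begins on a Monday and is a leap year.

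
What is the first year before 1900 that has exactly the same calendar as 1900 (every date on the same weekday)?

1894

Two years share a calendar iff Jan 1 falls on the same weekday and both are leap or both are common. 1900: Jan 1 is Monday, common year.
1899: Jan 1 Sunday, common
1898: Jan 1 Saturday, common
1897: Jan 1 Friday, common
1896: Jan 1 Wednesday, leap
1895: Jan 1 Tuesday, common
1894: Jan 1 Monday, common
1894 matches on both conditions.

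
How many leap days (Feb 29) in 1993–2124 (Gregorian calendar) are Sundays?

Leap years in 1993–2124: 32 of them.
Feb 29 weekday advances by 5 (mod 7) from one leap year to the next four years later (or differs when a century non-leap intervenes).
Leap-day weekdays: 1996:Thu 2000:Tue 2004:Sun✓ 2008:Fri 2012:Wed 2016:Mon 2020:Sat 2024:Thu 2028:Tue 2032:Sun✓ 2036:Fri 2040:Wed 2044:Mon …(6 more)… 2072:Mon 2076:Sat 2080:Thu 2084:Tue 2088:Sun✓ 2092:Fri 2096:Wed 2104:Fri 2108:Wed 2112:Mon 2116:Sat 2120:Thu 2124:Tue
Sunday: 2004, 2032, 2060, 2088 → 4.

4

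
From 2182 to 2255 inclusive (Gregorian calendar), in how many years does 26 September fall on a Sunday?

Track 26 September's weekday year by year (advancing +1, or +2 across a Feb 29):
  2182: Thu  2183: Fri (+1)  2184: Sun (+2) ✓  2185: Mon (+1)  2186: Tue (+1)
  2187: Wed (+1)  2188: Fri (+2)  2189: Sat (+1)  2190: Sun (+1) ✓  2191: Mon (+1)
  2192: Wed (+2)  2193: Thu (+1)  2194: Fri (+1)  2195: Sat (+1)  … (46 more years) …
  2242: Mon (+1)  2243: Tue (+1)  2244: Thu (+2)  2245: Fri (+1)  2246: Sat (+1)
  2247: Sun (+1) ✓  2248: Tue (+2)  2249: Wed (+1)  2250: Thu (+1)  2251: Fri (+1)
  2252: Sun (+2) ✓  2253: Mon (+1)  2254: Tue (+1)  2255: Wed (+1)
Sunday years: 2184, 2190, 2202, 2213, 2219, 2224, 2230, 2241, 2247, 2252 — 10 in total.

10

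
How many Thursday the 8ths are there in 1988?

2

Check the 8th of each month of 1988: Jan 8: Fri, Feb 8: Mon, Mar 8: Tue, Apr 8: Fri, May 8: Sun, Jun 8: Wed, Jul 8: Fri, Aug 8: Mon, Sep 8: Thu, Oct 8: Sat, Nov 8: Tue, Dec 8: Thu.
Thursday occurs in September, December — 2 months.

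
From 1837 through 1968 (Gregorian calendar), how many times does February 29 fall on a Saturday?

Leap years in 1837–1968: 32 of them.
Feb 29 weekday advances by 5 (mod 7) from one leap year to the next four years later (or differs when a century non-leap intervenes).
Leap-day weekdays: 1840:Sat✓ 1844:Thu 1848:Tue 1852:Sun 1856:Fri 1860:Wed 1864:Mon 1868:Sat✓ 1872:Thu 1876:Tue 1880:Sun 1884:Fri 1888:Wed …(6 more)… 1920:Sun 1924:Fri 1928:Wed 1932:Mon 1936:Sat✓ 1940:Thu 1944:Tue 1948:Sun 1952:Fri 1956:Wed 1960:Mon 1964:Sat✓ 1968:Thu
Saturday: 1840, 1868, 1896, 1908, 1936, 1964 → 6.

6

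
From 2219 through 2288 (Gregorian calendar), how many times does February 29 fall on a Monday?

2

Leap years in 2219–2288: 18 of them.
Feb 29 weekday advances by 5 (mod 7) from one leap year to the next four years later (or differs when a century non-leap intervenes).
Leap-day weekdays: 2220:Tue 2224:Sun 2228:Fri 2232:Wed 2236:Mon✓ 2240:Sat 2244:Thu 2248:Tue 2252:Sun 2256:Fri 2260:Wed 2264:Mon✓ 2268:Sat 2272:Thu 2276:Tue 2280:Sun 2284:Fri 2288:Wed
Monday: 2236, 2264 → 2.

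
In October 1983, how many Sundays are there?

5

October 1983 has 31 days and begins on Saturday.
The first Sunday is October 2.
Sundays fall on 2, 9, 16, 23, 30 — that's 5.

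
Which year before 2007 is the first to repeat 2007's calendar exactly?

Two years share a calendar iff Jan 1 falls on the same weekday and both are leap or both are common. 2007: Jan 1 is Monday, common year.
2006: Jan 1 Sunday, common
2005: Jan 1 Saturday, common
2004: Jan 1 Thursday, leap
2003: Jan 1 Wednesday, common
2002: Jan 1 Tuesday, common
2001: Jan 1 Monday, common
2001 matches on both conditions.

2001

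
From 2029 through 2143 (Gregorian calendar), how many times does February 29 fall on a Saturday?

3

Leap years in 2029–2143: 27 of them.
Feb 29 weekday advances by 5 (mod 7) from one leap year to the next four years later (or differs when a century non-leap intervenes).
Leap-day weekdays: 2032:Sun 2036:Fri 2040:Wed 2044:Mon 2048:Sat✓ 2052:Thu 2056:Tue 2060:Sun 2064:Fri 2068:Wed 2072:Mon 2076:Sat✓ 2080:Thu 2084:Tue 2088:Sun 2092:Fri 2096:Wed 2104:Fri 2108:Wed 2112:Mon 2116:Sat✓ 2120:Thu 2124:Tue 2128:Sun 2132:Fri 2136:Wed 2140:Mon
Saturday: 2048, 2076, 2116 → 3.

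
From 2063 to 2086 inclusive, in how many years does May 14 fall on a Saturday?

3

Track May 14's weekday year by year (advancing +1, or +2 across a Feb 29):
  2063: Mon  2064: Wed (+2)  2065: Thu (+1)  2066: Fri (+1)  2067: Sat (+1) ✓
  2068: Mon (+2)  2069: Tue (+1)  2070: Wed (+1)  2071: Thu (+1)  2072: Sat (+2) ✓
  2073: Sun (+1)  2074: Mon (+1)  2075: Tue (+1)  2076: Thu (+2)  2077: Fri (+1)
  2078: Sat (+1) ✓  2079: Sun (+1)  2080: Tue (+2)  2081: Wed (+1)  2082: Thu (+1)
  2083: Fri (+1)  2084: Sun (+2)  2085: Mon (+1)  2086: Tue (+1)
Saturday years: 2067, 2072, 2078 — 3 in total.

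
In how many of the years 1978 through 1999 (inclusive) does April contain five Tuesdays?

April has 30 days; it has five Tuesdays when Tuesday falls among the first (month-length − 28) days — i.e. when April 1 is one of Tuesday/Monday.
April 1 by year: 1978:Sat 1979:Sun 1980:Tue✓ 1981:Wed 1982:Thu 1983:Fri 1984:Sun 1985:Mon✓ 1986:Tue✓ 1987:Wed 1988:Fri 1989:Sat 1990:Sun 1991:Mon✓ 1992:Wed 1993:Thu 1994:Fri 1995:Sat 1996:Mon✓ 1997:Tue✓ 1998:Wed 1999:Thu
Years with five Tuesdays: 1980, 1985, 1986, 1991, 1996, 1997 → 6.

6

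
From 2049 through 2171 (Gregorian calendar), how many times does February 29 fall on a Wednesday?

5

Leap years in 2049–2171: 29 of them.
Feb 29 weekday advances by 5 (mod 7) from one leap year to the next four years later (or differs when a century non-leap intervenes).
Leap-day weekdays: 2052:Thu 2056:Tue 2060:Sun 2064:Fri 2068:Wed✓ 2072:Mon 2076:Sat 2080:Thu 2084:Tue 2088:Sun 2092:Fri 2096:Wed✓ 2104:Fri …(3 more)… 2120:Thu 2124:Tue 2128:Sun 2132:Fri 2136:Wed✓ 2140:Mon 2144:Sat 2148:Thu 2152:Tue 2156:Sun 2160:Fri 2164:Wed✓ 2168:Mon
Wednesday: 2068, 2096, 2108, 2136, 2164 → 5.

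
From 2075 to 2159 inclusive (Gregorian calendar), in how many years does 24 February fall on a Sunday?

12

Track 24 February's weekday year by year (advancing +1, or +2 across a Feb 29):
  2075: Sun ✓  2076: Mon (+1)  2077: Wed (+2)  2078: Thu (+1)  2079: Fri (+1)
  2080: Sat (+1)  2081: Mon (+2)  2082: Tue (+1)  2083: Wed (+1)  2084: Thu (+1)
  2085: Sat (+2)  2086: Sun (+1) ✓  2087: Mon (+1)  2088: Tue (+1)  … (57 more years) …
  2146: Thu (+1)  2147: Fri (+1)  2148: Sat (+1)  2149: Mon (+2)  2150: Tue (+1)
  2151: Wed (+1)  2152: Thu (+1)  2153: Sat (+2)  2154: Sun (+1) ✓  2155: Mon (+1)
  2156: Tue (+1)  2157: Thu (+2)  2158: Fri (+1)  2159: Sat (+1)
Sunday years: 2075, 2086, 2092, 2097, 2104, 2109, 2115, 2126, 2132, 2137, 2143, 2154 — 12 in total.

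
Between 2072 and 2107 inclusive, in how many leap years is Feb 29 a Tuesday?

1

Leap years in 2072–2107: 8 of them.
Feb 29 weekday advances by 5 (mod 7) from one leap year to the next four years later (or differs when a century non-leap intervenes).
Leap-day weekdays: 2072:Mon 2076:Sat 2080:Thu 2084:Tue✓ 2088:Sun 2092:Fri 2096:Wed 2104:Fri
Tuesday: 2084 → 1.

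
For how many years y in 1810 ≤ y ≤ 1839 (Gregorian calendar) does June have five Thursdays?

8

June has 30 days; it has five Thursdays when Thursday falls among the first (month-length − 28) days — i.e. when June 1 is one of Thursday/Wednesday.
June 1 by year: 1810:Fri 1811:Sat 1812:Mon 1813:Tue 1814:Wed✓ 1815:Thu✓ 1816:Sat 1817:Sun 1818:Mon 1819:Tue 1820:Thu✓ 1821:Fri 1822:Sat 1823:Sun 1824:Tue 1825:Wed✓ 1826:Thu✓ 1827:Fri 1828:Sun 1829:Mon 1830:Tue 1831:Wed✓ 1832:Fri 1833:Sat 1834:Sun 1835:Mon 1836:Wed✓ 1837:Thu✓ 1838:Fri 1839:Sat
Years with five Thursdays: 1814, 1815, 1820, 1825, 1826, 1831, 1836, 1837 → 8.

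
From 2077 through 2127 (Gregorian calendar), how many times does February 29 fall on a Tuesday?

2

Leap years in 2077–2127: 11 of them.
Feb 29 weekday advances by 5 (mod 7) from one leap year to the next four years later (or differs when a century non-leap intervenes).
Leap-day weekdays: 2080:Thu 2084:Tue✓ 2088:Sun 2092:Fri 2096:Wed 2104:Fri 2108:Wed 2112:Mon 2116:Sat 2120:Thu 2124:Tue✓
Tuesday: 2084, 2124 → 2.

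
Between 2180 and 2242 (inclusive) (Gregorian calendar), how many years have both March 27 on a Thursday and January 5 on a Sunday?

Check each year's weekday for March 27 and January 5:
  2180: Mon/Wed  2181: Tue/Fri  2182: Wed/Sat  2183: Thu/Sun ✓  2184: Sat/Mon  2185: Sun/Wed  2186: Mon/Thu  2187: Tue/Fri  2188: Thu/Sat  2189: Fri/Mon  2190: Sat/Tue  2191: Sun/Wed  2192: Tue/Thu  2193: Wed/Sat  …(35 more)…  2229: Fri/Mon  2230: Sat/Tue  2231: Sun/Wed  2232: Tue/Thu  2233: Wed/Sat  2234: Thu/Sun ✓  2235: Fri/Mon  2236: Sun/Tue  2237: Mon/Thu  2238: Tue/Fri  2239: Wed/Sat  2240: Fri/Sun  2241: Sat/Tue  2242: Sun/Wed
Both conditions hold in: 2183, 2194, 2200, 2206, 2217, 2223, 2234 — 7.

7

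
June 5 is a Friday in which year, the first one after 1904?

1908

From one year to the next, a fixed date's weekday advances by 1, or by 2 when a Feb 29 lies between the two dates.
1904: June 5 is Sunday.
1905: Monday (+1)
1906: Tuesday (+1)
1907: Wednesday (+1)
1908: Friday (+2)
June 5 falls on a Friday in 1908.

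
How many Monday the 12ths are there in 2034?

Check the 12th of each month of 2034: Jan 12: Thu, Feb 12: Sun, Mar 12: Sun, Apr 12: Wed, May 12: Fri, Jun 12: Mon, Jul 12: Wed, Aug 12: Sat, Sep 12: Tue, Oct 12: Thu, Nov 12: Sun, Dec 12: Tue.
Monday occurs in June — 1 month.

1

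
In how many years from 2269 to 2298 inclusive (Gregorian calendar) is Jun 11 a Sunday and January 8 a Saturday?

Check each year's weekday for Jun 11 and January 8:
  2269: Fri/Fri  2270: Sat/Sat  2271: Sun/Sun  2272: Tue/Mon  2273: Wed/Wed  2274: Thu/Thu  2275: Fri/Fri  2276: Sun/Sat ✓  2277: Mon/Mon  2278: Tue/Tue  2279: Wed/Wed  2280: Fri/Thu  2281: Sat/Sat  2282: Sun/Sun  2283: Mon/Mon  2284: Wed/Tue  2285: Thu/Thu  2286: Fri/Fri  2287: Sat/Sat  2288: Mon/Sun  2289: Tue/Tue  2290: Wed/Wed  2291: Thu/Thu  2292: Sat/Fri  2293: Sun/Sun  2294: Mon/Mon  2295: Tue/Tue  2296: Thu/Wed  2297: Fri/Fri  2298: Sat/Sat
Both conditions hold in: 2276 — 1.

1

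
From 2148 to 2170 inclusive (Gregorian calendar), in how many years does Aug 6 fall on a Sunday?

3

Track Aug 6's weekday year by year (advancing +1, or +2 across a Feb 29):
  2148: Tue  2149: Wed (+1)  2150: Thu (+1)  2151: Fri (+1)  2152: Sun (+2) ✓
  2153: Mon (+1)  2154: Tue (+1)  2155: Wed (+1)  2156: Fri (+2)  2157: Sat (+1)
  2158: Sun (+1) ✓  2159: Mon (+1)  2160: Wed (+2)  2161: Thu (+1)  2162: Fri (+1)
  2163: Sat (+1)  2164: Mon (+2)  2165: Tue (+1)  2166: Wed (+1)  2167: Thu (+1)
  2168: Sat (+2)  2169: Sun (+1) ✓  2170: Mon (+1)
Sunday years: 2152, 2158, 2169 — 3 in total.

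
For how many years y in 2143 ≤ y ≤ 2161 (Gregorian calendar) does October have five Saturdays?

8

October has 31 days; it has five Saturdays when Saturday falls among the first (month-length − 28) days — i.e. when October 1 is one of Saturday/Friday/Thursday.
October 1 by year: 2143:Tue 2144:Thu✓ 2145:Fri✓ 2146:Sat✓ 2147:Sun 2148:Tue 2149:Wed 2150:Thu✓ 2151:Fri✓ 2152:Sun 2153:Mon 2154:Tue 2155:Wed 2156:Fri✓ 2157:Sat✓ 2158:Sun 2159:Mon 2160:Wed 2161:Thu✓
Years with five Saturdays: 2144, 2145, 2146, 2150, 2151, 2156, 2157, 2161 → 8.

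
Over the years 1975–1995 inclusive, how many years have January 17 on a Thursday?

Track January 17's weekday year by year (advancing +1, or +2 across a Feb 29):
  1975: Fri  1976: Sat (+1)  1977: Mon (+2)  1978: Tue (+1)  1979: Wed (+1)
  1980: Thu (+1) ✓  1981: Sat (+2)  1982: Sun (+1)  1983: Mon (+1)  1984: Tue (+1)
  1985: Thu (+2) ✓  1986: Fri (+1)  1987: Sat (+1)  1988: Sun (+1)  1989: Tue (+2)
  1990: Wed (+1)  1991: Thu (+1) ✓  1992: Fri (+1)  1993: Sun (+2)  1994: Mon (+1)
  1995: Tue (+1)
Thursday years: 1980, 1985, 1991 — 3 in total.

3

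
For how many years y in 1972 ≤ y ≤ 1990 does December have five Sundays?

9

December has 31 days; it has five Sundays when Sunday falls among the first (month-length − 28) days — i.e. when December 1 is one of Sunday/Saturday/Friday.
December 1 by year: 1972:Fri✓ 1973:Sat✓ 1974:Sun✓ 1975:Mon 1976:Wed 1977:Thu 1978:Fri✓ 1979:Sat✓ 1980:Mon 1981:Tue 1982:Wed 1983:Thu 1984:Sat✓ 1985:Sun✓ 1986:Mon 1987:Tue 1988:Thu 1989:Fri✓ 1990:Sat✓
Years with five Sundays: 1972, 1973, 1974, 1978, 1979, 1984, 1985, 1989, 1990 → 9.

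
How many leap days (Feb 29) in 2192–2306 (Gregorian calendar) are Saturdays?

Leap years in 2192–2306: 27 of them.
Feb 29 weekday advances by 5 (mod 7) from one leap year to the next four years later (or differs when a century non-leap intervenes).
Leap-day weekdays: 2192:Wed 2196:Mon 2204:Wed 2208:Mon 2212:Sat✓ 2216:Thu 2220:Tue 2224:Sun 2228:Fri 2232:Wed 2236:Mon 2240:Sat✓ 2244:Thu 2248:Tue 2252:Sun 2256:Fri 2260:Wed 2264:Mon 2268:Sat✓ 2272:Thu 2276:Tue 2280:Sun 2284:Fri 2288:Wed 2292:Mon 2296:Sat✓ 2304:Mon
Saturday: 2212, 2240, 2268, 2296 → 4.

4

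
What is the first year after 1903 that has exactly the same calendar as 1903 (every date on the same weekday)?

Two years share a calendar iff Jan 1 falls on the same weekday and both are leap or both are common. 1903: Jan 1 is Thursday, common year.
1904: Jan 1 Friday, leap
1905: Jan 1 Sunday, common
1906: Jan 1 Monday, common
1907: Jan 1 Tuesday, common
1908: Jan 1 Wednesday, leap
1909: Jan 1 Friday, common
1910: Jan 1 Saturday, common
1911: Jan 1 Sunday, common
1912: Jan 1 Monday, leap
1913: Jan 1 Wednesday, common
1914: Jan 1 Thursday, common
1914 matches on both conditions.

1914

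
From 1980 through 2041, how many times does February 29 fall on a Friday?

3

Leap years in 1980–2041: 16 of them.
Feb 29 weekday advances by 5 (mod 7) from one leap year to the next four years later (or differs when a century non-leap intervenes).
Leap-day weekdays: 1980:Fri✓ 1984:Wed 1988:Mon 1992:Sat 1996:Thu 2000:Tue 2004:Sun 2008:Fri✓ 2012:Wed 2016:Mon 2020:Sat 2024:Thu 2028:Tue 2032:Sun 2036:Fri✓ 2040:Wed
Friday: 1980, 2008, 2036 → 3.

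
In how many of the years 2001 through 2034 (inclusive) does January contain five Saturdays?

January has 31 days; it has five Saturdays when Saturday falls among the first (month-length − 28) days — i.e. when January 1 is one of Saturday/Friday/Thursday.
January 1 by year: 2001:Mon 2002:Tue 2003:Wed 2004:Thu✓ 2005:Sat✓ 2006:Sun 2007:Mon 2008:Tue 2009:Thu✓ 2010:Fri✓ 2011:Sat✓ 2012:Sun 2013:Tue 2014:Wed 2015:Thu✓ …(4 more)… 2020:Wed 2021:Fri✓ 2022:Sat✓ 2023:Sun 2024:Mon 2025:Wed 2026:Thu✓ 2027:Fri✓ 2028:Sat✓ 2029:Mon 2030:Tue 2031:Wed 2032:Thu✓ 2033:Sat✓ 2034:Sun
Years with five Saturdays: 2004, 2005, 2009, 2010, 2011, 2015, 2016, 2021, 2022, 2026, 2027, 2028, 2032, 2033 → 14.

14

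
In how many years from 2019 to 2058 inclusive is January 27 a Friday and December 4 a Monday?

4

Check each year's weekday for January 27 and December 4:
  2019: Sun/Wed  2020: Mon/Fri  2021: Wed/Sat  2022: Thu/Sun  2023: Fri/Mon ✓  2024: Sat/Wed  2025: Mon/Thu  2026: Tue/Fri  2027: Wed/Sat  2028: Thu/Mon  2029: Sat/Tue  2030: Sun/Wed  2031: Mon/Thu  2032: Tue/Sat  …(12 more)…  2045: Fri/Mon ✓  2046: Sat/Tue  2047: Sun/Wed  2048: Mon/Fri  2049: Wed/Sat  2050: Thu/Sun  2051: Fri/Mon ✓  2052: Sat/Wed  2053: Mon/Thu  2054: Tue/Fri  2055: Wed/Sat  2056: Thu/Mon  2057: Sat/Tue  2058: Sun/Wed
Both conditions hold in: 2023, 2034, 2045, 2051 — 4.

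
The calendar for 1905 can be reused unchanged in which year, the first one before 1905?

1899

Two years share a calendar iff Jan 1 falls on the same weekday and both are leap or both are common. 1905: Jan 1 is Sunday, common year.
1904: Jan 1 Friday, leap
1903: Jan 1 Thursday, common
1902: Jan 1 Wednesday, common
1901: Jan 1 Tuesday, common
1900: Jan 1 Monday, common
1899: Jan 1 Sunday, common
1899 matches on both conditions.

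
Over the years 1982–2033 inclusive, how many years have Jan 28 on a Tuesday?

8

Track Jan 28's weekday year by year (advancing +1, or +2 across a Feb 29):
  1982: Thu  1983: Fri (+1)  1984: Sat (+1)  1985: Mon (+2)  1986: Tue (+1) ✓
  1987: Wed (+1)  1988: Thu (+1)  1989: Sat (+2)  1990: Sun (+1)  1991: Mon (+1)
  1992: Tue (+1) ✓  1993: Thu (+2)  1994: Fri (+1)  1995: Sat (+1)  … (24 more years) …
  2020: Tue (+1) ✓  2021: Thu (+2)  2022: Fri (+1)  2023: Sat (+1)  2024: Sun (+1)
  2025: Tue (+2) ✓  2026: Wed (+1)  2027: Thu (+1)  2028: Fri (+1)  2029: Sun (+2)
  2030: Mon (+1)  2031: Tue (+1) ✓  2032: Wed (+1)  2033: Fri (+2)
Tuesday years: 1986, 1992, 1997, 2003, 2014, 2020, 2025, 2031 — 8 in total.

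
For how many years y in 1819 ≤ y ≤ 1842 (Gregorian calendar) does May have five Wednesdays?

10

May has 31 days; it has five Wednesdays when Wednesday falls among the first (month-length − 28) days — i.e. when May 1 is one of Wednesday/Tuesday/Monday.
May 1 by year: 1819:Sat 1820:Mon✓ 1821:Tue✓ 1822:Wed✓ 1823:Thu 1824:Sat 1825:Sun 1826:Mon✓ 1827:Tue✓ 1828:Thu 1829:Fri 1830:Sat 1831:Sun 1832:Tue✓ 1833:Wed✓ 1834:Thu 1835:Fri 1836:Sun 1837:Mon✓ 1838:Tue✓ 1839:Wed✓ 1840:Fri 1841:Sat 1842:Sun
Years with five Wednesdays: 1820, 1821, 1822, 1826, 1827, 1832, 1833, 1837, 1838, 1839 → 10.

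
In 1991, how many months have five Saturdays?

4

A month of length L has five Saturdays iff its first Saturday is on day ≤ L−28 (so day 1–3 in a 31-day month, 1–2 in a 30-day month, day 1 in a leap February).
Checking each month of 1991: Jan starts Tue (31d); Feb starts Fri (28d); Mar starts Fri (31d) ✓; Apr starts Mon (30d); May starts Wed (31d); Jun starts Sat (30d) ✓; Jul starts Mon (31d); Aug starts Thu (31d) ✓; Sep starts Sun (30d); Oct starts Tue (31d); Nov starts Fri (30d) ✓; Dec starts Sun (31d).
Five-Saturday months: March, June, August, November → 4.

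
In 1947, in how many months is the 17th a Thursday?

Check the 17th of each month of 1947: Jan 17: Fri, Feb 17: Mon, Mar 17: Mon, Apr 17: Thu, May 17: Sat, Jun 17: Tue, Jul 17: Thu, Aug 17: Sun, Sep 17: Wed, Oct 17: Fri, Nov 17: Mon, Dec 17: Wed.
Thursday occurs in April, July — 2 months.

2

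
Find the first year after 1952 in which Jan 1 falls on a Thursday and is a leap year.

Jan 1 advances by 2 weekdays after a leap year and by 1 after a common year.
1952: Jan 1 is Tuesday (leap).
1953: Thursday
1954: Friday
1955: Saturday
1956: Sunday (leap)
1957: Tuesday
1958: Wednesday
1959: Thursday
1960: Friday (leap)
1961: Sunday
1962: Monday
1963: Tuesday
1964: Wednesday (leap)
1965: Friday
1966: Saturday
1967: Sunday
1968: Monday (leap)
1969: Wednesday
1970: Thursday
1971: Friday
1972: Saturday (leap)
1973: Monday
1974: Tuesday
1975: Wednesday
1976: Thursday (leap)
1976 begins on a Thursday and is a leap year.

1976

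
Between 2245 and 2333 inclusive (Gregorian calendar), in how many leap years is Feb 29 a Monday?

4

Leap years in 2245–2333: 21 of them.
Feb 29 weekday advances by 5 (mod 7) from one leap year to the next four years later (or differs when a century non-leap intervenes).
Leap-day weekdays: 2248:Tue 2252:Sun 2256:Fri 2260:Wed 2264:Mon✓ 2268:Sat 2272:Thu 2276:Tue 2280:Sun 2284:Fri 2288:Wed 2292:Mon✓ 2296:Sat 2304:Mon✓ 2308:Sat 2312:Thu 2316:Tue 2320:Sun 2324:Fri 2328:Wed 2332:Mon✓
Monday: 2264, 2292, 2304, 2332 → 4.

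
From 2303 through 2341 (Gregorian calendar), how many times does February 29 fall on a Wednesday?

1

Leap years in 2303–2341: 10 of them.
Feb 29 weekday advances by 5 (mod 7) from one leap year to the next four years later (or differs when a century non-leap intervenes).
Leap-day weekdays: 2304:Mon 2308:Sat 2312:Thu 2316:Tue 2320:Sun 2324:Fri 2328:Wed✓ 2332:Mon 2336:Sat 2340:Thu
Wednesday: 2328 → 1.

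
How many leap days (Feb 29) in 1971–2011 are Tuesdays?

Leap years in 1971–2011: 10 of them.
Feb 29 weekday advances by 5 (mod 7) from one leap year to the next four years later (or differs when a century non-leap intervenes).
Leap-day weekdays: 1972:Tue✓ 1976:Sun 1980:Fri 1984:Wed 1988:Mon 1992:Sat 1996:Thu 2000:Tue✓ 2004:Sun 2008:Fri
Tuesday: 1972, 2000 → 2.

2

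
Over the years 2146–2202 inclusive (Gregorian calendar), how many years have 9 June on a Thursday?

Track 9 June's weekday year by year (advancing +1, or +2 across a Feb 29):
  2146: Thu ✓  2147: Fri (+1)  2148: Sun (+2)  2149: Mon (+1)  2150: Tue (+1)
  2151: Wed (+1)  2152: Fri (+2)  2153: Sat (+1)  2154: Sun (+1)  2155: Mon (+1)
  2156: Wed (+2)  2157: Thu (+1) ✓  2158: Fri (+1)  2159: Sat (+1)  … (29 more years) …
  2189: Tue (+1)  2190: Wed (+1)  2191: Thu (+1) ✓  2192: Sat (+2)  2193: Sun (+1)
  2194: Mon (+1)  2195: Tue (+1)  2196: Thu (+2) ✓  2197: Fri (+1)  2198: Sat (+1)
  2199: Sun (+1)  2200: Mon (+1)  2201: Tue (+1)  2202: Wed (+1)
Thursday years: 2146, 2157, 2163, 2168, 2174, 2185, 2191, 2196 — 8 in total.

8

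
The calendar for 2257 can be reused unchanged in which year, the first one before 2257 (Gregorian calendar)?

Two years share a calendar iff Jan 1 falls on the same weekday and both are leap or both are common. 2257: Jan 1 is Thursday, common year.
2256: Jan 1 Tuesday, leap
2255: Jan 1 Monday, common
2254: Jan 1 Sunday, common
2253: Jan 1 Saturday, common
2252: Jan 1 Thursday, leap
2251: Jan 1 Wednesday, common
2250: Jan 1 Tuesday, common
2249: Jan 1 Monday, common
2248: Jan 1 Saturday, leap
2247: Jan 1 Friday, common
2246: Jan 1 Thursday, common
2246 matches on both conditions.

2246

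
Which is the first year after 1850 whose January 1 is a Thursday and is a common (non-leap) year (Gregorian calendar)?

1857

Jan 1 advances by 2 weekdays after a leap year and by 1 after a common year.
1850: Jan 1 is Tuesday.
1851: Wednesday
1852: Thursday (leap)
1853: Saturday
1854: Sunday
1855: Monday
1856: Tuesday (leap)
1857: Thursday
1857 begins on a Thursday and is a common year.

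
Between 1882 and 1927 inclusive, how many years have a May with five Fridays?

19

May has 31 days; it has five Fridays when Friday falls among the first (month-length − 28) days — i.e. when May 1 is one of Friday/Thursday/Wednesday.
May 1 by year: 1882:Mon 1883:Tue 1884:Thu✓ 1885:Fri✓ 1886:Sat 1887:Sun 1888:Tue 1889:Wed✓ 1890:Thu✓ 1891:Fri✓ 1892:Sun 1893:Mon 1894:Tue 1895:Wed✓ 1896:Fri✓ …(16 more)… 1913:Thu✓ 1914:Fri✓ 1915:Sat 1916:Mon 1917:Tue 1918:Wed✓ 1919:Thu✓ 1920:Sat 1921:Sun 1922:Mon 1923:Tue 1924:Thu✓ 1925:Fri✓ 1926:Sat 1927:Sun
Years with five Fridays: 1884, 1885, 1889, 1890, 1891, 1895, 1896, 1901, 1902, 1903, 1907, 1908, 1912, 1913, 1914, 1918, 1919, 1924, 1925 → 19.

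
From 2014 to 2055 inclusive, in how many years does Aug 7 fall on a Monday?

Track Aug 7's weekday year by year (advancing +1, or +2 across a Feb 29):
  2014: Thu  2015: Fri (+1)  2016: Sun (+2)  2017: Mon (+1) ✓  2018: Tue (+1)
  2019: Wed (+1)  2020: Fri (+2)  2021: Sat (+1)  2022: Sun (+1)  2023: Mon (+1) ✓
  2024: Wed (+2)  2025: Thu (+1)  2026: Fri (+1)  2027: Sat (+1)  … (14 more years) …
  2042: Thu (+1)  2043: Fri (+1)  2044: Sun (+2)  2045: Mon (+1) ✓  2046: Tue (+1)
  2047: Wed (+1)  2048: Fri (+2)  2049: Sat (+1)  2050: Sun (+1)  2051: Mon (+1) ✓
  2052: Wed (+2)  2053: Thu (+1)  2054: Fri (+1)  2055: Sat (+1)
Monday years: 2017, 2023, 2028, 2034, 2045, 2051 — 6 in total.

6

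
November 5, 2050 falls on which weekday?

January 1, 2050 is a Saturday.
November 5 is day 309 of the year, i.e. 308 days after Jan 1.
308 mod 7 = 0, so advance 0 weekdays from Saturday: Saturday.

Saturday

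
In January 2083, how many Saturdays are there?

5

January 2083 has 31 days and begins on Friday.
The first Saturday is January 2.
Saturdays fall on 2, 9, 16, 23, 30 — that's 5.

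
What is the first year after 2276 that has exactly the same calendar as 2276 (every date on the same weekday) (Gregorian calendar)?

Two years share a calendar iff Jan 1 falls on the same weekday and both are leap or both are common. 2276: Jan 1 is Saturday, leap year.
2277: Jan 1 Monday, common
2278: Jan 1 Tuesday, common
2279: Jan 1 Wednesday, common
2280: Jan 1 Thursday, leap
2281: Jan 1 Saturday, common
2282: Jan 1 Sunday, common
2283: Jan 1 Monday, common
2284: Jan 1 Tuesday, leap
2285: Jan 1 Thursday, common
2286: Jan 1 Friday, common
2287: Jan 1 Saturday, common
2288: Jan 1 Sunday, leap
2289: Jan 1 Tuesday, common
2290: Jan 1 Wednesday, common
2291: Jan 1 Thursday, common
2292: Jan 1 Friday, leap
2293: Jan 1 Sunday, common
2294: Jan 1 Monday, common
2295: Jan 1 Tuesday, common
2296: Jan 1 Wednesday, leap
2297: Jan 1 Friday, common
2298: Jan 1 Saturday, common
2299: Jan 1 Sunday, common
2300: Jan 1 Monday, common
2301: Jan 1 Tuesday, common
2302: Jan 1 Wednesday, common
2303: Jan 1 Thursday, common
2304: Jan 1 Friday, leap
2305: Jan 1 Sunday, common
2306: Jan 1 Monday, common
2307: Jan 1 Tuesday, common
2308: Jan 1 Wednesday, leap
2309: Jan 1 Friday, common
2310: Jan 1 Saturday, common
2311: Jan 1 Sunday, common
2312: Jan 1 Monday, leap
2313: Jan 1 Wednesday, common
2314: Jan 1 Thursday, common
2315: Jan 1 Friday, common
2316: Jan 1 Saturday, leap
2316 matches on both conditions.

2316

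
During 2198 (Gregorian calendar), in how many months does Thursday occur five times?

4

A month of length L has five Thursdays iff its first Thursday is on day ≤ L−28 (so day 1–3 in a 31-day month, 1–2 in a 30-day month, day 1 in a leap February).
Checking each month of 2198: Jan starts Mon (31d); Feb starts Thu (28d); Mar starts Thu (31d) ✓; Apr starts Sun (30d); May starts Tue (31d) ✓; Jun starts Fri (30d); Jul starts Sun (31d); Aug starts Wed (31d) ✓; Sep starts Sat (30d); Oct starts Mon (31d); Nov starts Thu (30d) ✓; Dec starts Sat (31d).
Five-Thursday months: March, May, August, November → 4.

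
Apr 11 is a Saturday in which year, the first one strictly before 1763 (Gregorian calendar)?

From one year to the next, a fixed date's weekday advances by 1, or by 2 when a Feb 29 lies between the two dates.
1763: April 11 is Monday.
1762: Sunday (−1)
1761: Saturday (−1)
Apr 11 falls on a Saturday in 1761.

1761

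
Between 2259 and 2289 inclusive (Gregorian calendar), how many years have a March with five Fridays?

March has 31 days; it has five Fridays when Friday falls among the first (month-length − 28) days — i.e. when March 1 is one of Friday/Thursday/Wednesday.
March 1 by year: 2259:Tue 2260:Thu✓ 2261:Fri✓ 2262:Sat 2263:Sun 2264:Tue 2265:Wed✓ 2266:Thu✓ 2267:Fri✓ 2268:Sun 2269:Mon 2270:Tue 2271:Wed✓ 2272:Fri✓ 2273:Sat 2274:Sun 2275:Mon 2276:Wed✓ 2277:Thu✓ 2278:Fri✓ 2279:Sat 2280:Mon 2281:Tue 2282:Wed✓ 2283:Thu✓ 2284:Sat 2285:Sun 2286:Mon 2287:Tue 2288:Thu✓ 2289:Fri✓
Years with five Fridays: 2260, 2261, 2265, 2266, 2267, 2271, 2272, 2276, 2277, 2278, 2282, 2283, 2288, 2289 → 14.

14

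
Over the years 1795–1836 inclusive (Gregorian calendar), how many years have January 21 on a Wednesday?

7

Track January 21's weekday year by year (advancing +1, or +2 across a Feb 29):
  1795: Wed ✓  1796: Thu (+1)  1797: Sat (+2)  1798: Sun (+1)  1799: Mon (+1)
  1800: Tue (+1)  1801: Wed (+1) ✓  1802: Thu (+1)  1803: Fri (+1)  1804: Sat (+1)
  1805: Mon (+2)  1806: Tue (+1)  1807: Wed (+1) ✓  1808: Thu (+1)  … (14 more years) …
  1823: Tue (+1)  1824: Wed (+1) ✓  1825: Fri (+2)  1826: Sat (+1)  1827: Sun (+1)
  1828: Mon (+1)  1829: Wed (+2) ✓  1830: Thu (+1)  1831: Fri (+1)  1832: Sat (+1)
  1833: Mon (+2)  1834: Tue (+1)  1835: Wed (+1) ✓  1836: Thu (+1)
Wednesday years: 1795, 1801, 1807, 1818, 1824, 1829, 1835 — 7 in total.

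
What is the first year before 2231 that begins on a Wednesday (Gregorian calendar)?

2223

Jan 1 advances by 2 weekdays after a leap year and by 1 after a common year.
2231: Jan 1 is Saturday.
2230: Friday
2229: Thursday
2228: Tuesday (leap)
2227: Monday
2226: Sunday
2225: Saturday
2224: Thursday (leap)
2223: Wednesday
2223 begins on a Wednesday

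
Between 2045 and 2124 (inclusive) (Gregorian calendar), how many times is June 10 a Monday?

Track June 10's weekday year by year (advancing +1, or +2 across a Feb 29):
  2045: Sat  2046: Sun (+1)  2047: Mon (+1) ✓  2048: Wed (+2)  2049: Thu (+1)
  2050: Fri (+1)  2051: Sat (+1)  2052: Mon (+2) ✓  2053: Tue (+1)  2054: Wed (+1)
  2055: Thu (+1)  2056: Sat (+2)  2057: Sun (+1)  2058: Mon (+1) ✓  … (52 more years) …
  2111: Wed (+1)  2112: Fri (+2)  2113: Sat (+1)  2114: Sun (+1)  2115: Mon (+1) ✓
  2116: Wed (+2)  2117: Thu (+1)  2118: Fri (+1)  2119: Sat (+1)  2120: Mon (+2) ✓
  2121: Tue (+1)  2122: Wed (+1)  2123: Thu (+1)  2124: Sat (+2)
Monday years: 2047, 2052, 2058, 2069, 2075, 2080, 2086, 2097, 2109, 2115, 2120 — 11 in total.

11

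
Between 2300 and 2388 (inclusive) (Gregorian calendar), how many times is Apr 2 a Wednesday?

13

Track Apr 2's weekday year by year (advancing +1, or +2 across a Feb 29):
  2300: Mon  2301: Tue (+1)  2302: Wed (+1) ✓  2303: Thu (+1)  2304: Sat (+2)
  2305: Sun (+1)  2306: Mon (+1)  2307: Tue (+1)  2308: Thu (+2)  2309: Fri (+1)
  2310: Sat (+1)  2311: Sun (+1)  2312: Tue (+2)  2313: Wed (+1) ✓  … (61 more years) …
  2375: Wed (+1) ✓  2376: Fri (+2)  2377: Sat (+1)  2378: Sun (+1)  2379: Mon (+1)
  2380: Wed (+2) ✓  2381: Thu (+1)  2382: Fri (+1)  2383: Sat (+1)  2384: Mon (+2)
  2385: Tue (+1)  2386: Wed (+1) ✓  2387: Thu (+1)  2388: Sat (+2)
Wednesday years: 2302, 2313, 2319, 2324, 2330, 2341, 2347, 2352, 2358, 2369, 2375, 2380, 2386 — 13 in total.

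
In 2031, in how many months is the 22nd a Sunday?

1

Check the 22nd of each month of 2031: Jan 22: Wed, Feb 22: Sat, Mar 22: Sat, Apr 22: Tue, May 22: Thu, Jun 22: Sun, Jul 22: Tue, Aug 22: Fri, Sep 22: Mon, Oct 22: Wed, Nov 22: Sat, Dec 22: Mon.
Sunday occurs in June — 1 month.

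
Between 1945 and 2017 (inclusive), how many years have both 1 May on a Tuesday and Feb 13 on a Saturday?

0

Check each year's weekday for 1 May and Feb 13:
  1945: Tue/Tue  1946: Wed/Wed  1947: Thu/Thu  1948: Sat/Fri  1949: Sun/Sun  1950: Mon/Mon  1951: Tue/Tue  1952: Thu/Wed  1953: Fri/Fri  1954: Sat/Sat  1955: Sun/Sun  1956: Tue/Mon  1957: Wed/Wed  1958: Thu/Thu  …(45 more)…  2004: Sat/Fri  2005: Sun/Sun  2006: Mon/Mon  2007: Tue/Tue  2008: Thu/Wed  2009: Fri/Fri  2010: Sat/Sat  2011: Sun/Sun  2012: Tue/Mon  2013: Wed/Wed  2014: Thu/Thu  2015: Fri/Fri  2016: Sun/Sat  2017: Mon/Mon
Both conditions hold in: no year — 0.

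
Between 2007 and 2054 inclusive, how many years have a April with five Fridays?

13

April has 30 days; it has five Fridays when Friday falls among the first (month-length − 28) days — i.e. when April 1 is one of Friday/Thursday.
April 1 by year: 2007:Sun 2008:Tue 2009:Wed 2010:Thu✓ 2011:Fri✓ 2012:Sun 2013:Mon 2014:Tue 2015:Wed 2016:Fri✓ 2017:Sat 2018:Sun 2019:Mon 2020:Wed 2021:Thu✓ …(18 more)… 2040:Sun 2041:Mon 2042:Tue 2043:Wed 2044:Fri✓ 2045:Sat 2046:Sun 2047:Mon 2048:Wed 2049:Thu✓ 2050:Fri✓ 2051:Sat 2052:Mon 2053:Tue 2054:Wed
Years with five Fridays: 2010, 2011, 2016, 2021, 2022, 2027, 2032, 2033, 2038, 2039, 2044, 2049, 2050 → 13.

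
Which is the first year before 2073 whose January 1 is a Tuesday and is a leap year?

Jan 1 advances by 2 weekdays after a leap year and by 1 after a common year.
2073: Jan 1 is Sunday.
2072: Friday (leap)
2071: Thursday
2070: Wednesday
2069: Tuesday
2068: Sunday (leap)
2067: Saturday
2066: Friday
2065: Thursday
2064: Tuesday (leap)
2064 begins on a Tuesday and is a leap year.

2064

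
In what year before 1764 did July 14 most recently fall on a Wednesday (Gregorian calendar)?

From one year to the next, a fixed date's weekday advances by 1, or by 2 when a Feb 29 lies between the two dates.
1764: July 14 is Saturday.
1763: Thursday (−2)
1762: Wednesday (−1)
July 14 falls on a Wednesday in 1762.

1762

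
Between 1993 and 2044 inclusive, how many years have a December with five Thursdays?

23

December has 31 days; it has five Thursdays when Thursday falls among the first (month-length − 28) days — i.e. when December 1 is one of Thursday/Wednesday/Tuesday.
December 1 by year: 1993:Wed✓ 1994:Thu✓ 1995:Fri 1996:Sun 1997:Mon 1998:Tue✓ 1999:Wed✓ 2000:Fri 2001:Sat 2002:Sun 2003:Mon 2004:Wed✓ 2005:Thu✓ 2006:Fri 2007:Sat …(22 more)… 2030:Sun 2031:Mon 2032:Wed✓ 2033:Thu✓ 2034:Fri 2035:Sat 2036:Mon 2037:Tue✓ 2038:Wed✓ 2039:Thu✓ 2040:Sat 2041:Sun 2042:Mon 2043:Tue✓ 2044:Thu✓
Years with five Thursdays: 1993, 1994, 1998, 1999, 2004, 2005, 2009, 2010, 2011, 2015, 2016, 2020, 2021, 2022, 2026, 2027, 2032, 2033, 2037, 2038, 2039, 2043, 2044 → 23.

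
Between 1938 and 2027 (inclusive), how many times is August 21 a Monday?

Track August 21's weekday year by year (advancing +1, or +2 across a Feb 29):
  1938: Sun  1939: Mon (+1) ✓  1940: Wed (+2)  1941: Thu (+1)  1942: Fri (+1)
  1943: Sat (+1)  1944: Mon (+2) ✓  1945: Tue (+1)  1946: Wed (+1)  1947: Thu (+1)
  1948: Sat (+2)  1949: Sun (+1)  1950: Mon (+1) ✓  1951: Tue (+1)  … (62 more years) …
  2014: Thu (+1)  2015: Fri (+1)  2016: Sun (+2)  2017: Mon (+1) ✓  2018: Tue (+1)
  2019: Wed (+1)  2020: Fri (+2)  2021: Sat (+1)  2022: Sun (+1)  2023: Mon (+1) ✓
  2024: Wed (+2)  2025: Thu (+1)  2026: Fri (+1)  2027: Sat (+1)
Monday years: 1939, 1944, 1950, 1961, 1967, 1972, 1978, 1989, 1995, 2000, 2006, 2017, 2023 — 13 in total.

13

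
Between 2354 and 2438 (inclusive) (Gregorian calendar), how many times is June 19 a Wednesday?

Track June 19's weekday year by year (advancing +1, or +2 across a Feb 29):
  2354: Sat  2355: Sun (+1)  2356: Tue (+2)  2357: Wed (+1) ✓  2358: Thu (+1)
  2359: Fri (+1)  2360: Sun (+2)  2361: Mon (+1)  2362: Tue (+1)  2363: Wed (+1) ✓
  2364: Fri (+2)  2365: Sat (+1)  2366: Sun (+1)  2367: Mon (+1)  … (57 more years) …
  2425: Thu (+1)  2426: Fri (+1)  2427: Sat (+1)  2428: Mon (+2)  2429: Tue (+1)
  2430: Wed (+1) ✓  2431: Thu (+1)  2432: Sat (+2)  2433: Sun (+1)  2434: Mon (+1)
  2435: Tue (+1)  2436: Thu (+2)  2437: Fri (+1)  2438: Sat (+1)
Wednesday years: 2357, 2363, 2368, 2374, 2385, 2391, 2396, 2402, 2413, 2419, 2424, 2430 — 12 in total.

12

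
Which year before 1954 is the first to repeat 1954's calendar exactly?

Two years share a calendar iff Jan 1 falls on the same weekday and both are leap or both are common. 1954: Jan 1 is Friday, common year.
1953: Jan 1 Thursday, common
1952: Jan 1 Tuesday, leap
1951: Jan 1 Monday, common
1950: Jan 1 Sunday, common
1949: Jan 1 Saturday, common
1948: Jan 1 Thursday, leap
1947: Jan 1 Wednesday, common
1946: Jan 1 Tuesday, common
1945: Jan 1 Monday, common
1944: Jan 1 Saturday, leap
1943: Jan 1 Friday, common
1943 matches on both conditions.

1943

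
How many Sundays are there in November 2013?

November 2013 has 30 days and begins on Friday.
The first Sunday is November 3.
Sundays fall on 3, 10, 17, 24 — that's 4.

4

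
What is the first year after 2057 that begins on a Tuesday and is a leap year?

Jan 1 advances by 2 weekdays after a leap year and by 1 after a common year.
2057: Jan 1 is Monday.
2058: Tuesday
2059: Wednesday
2060: Thursday (leap)
2061: Saturday
2062: Sunday
2063: Monday
2064: Tuesday (leap)
2064 begins on a Tuesday and is a leap year.

2064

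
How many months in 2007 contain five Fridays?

4

A month of length L has five Fridays iff its first Friday is on day ≤ L−28 (so day 1–3 in a 31-day month, 1–2 in a 30-day month, day 1 in a leap February).
Checking each month of 2007: Jan starts Mon (31d); Feb starts Thu (28d); Mar starts Thu (31d) ✓; Apr starts Sun (30d); May starts Tue (31d); Jun starts Fri (30d) ✓; Jul starts Sun (31d); Aug starts Wed (31d) ✓; Sep starts Sat (30d); Oct starts Mon (31d); Nov starts Thu (30d) ✓; Dec starts Sat (31d).
Five-Friday months: March, June, August, November → 4.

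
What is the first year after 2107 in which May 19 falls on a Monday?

From one year to the next, a fixed date's weekday advances by 1, or by 2 when a Feb 29 lies between the two dates.
2107: May 19 is Thursday.
2108: Saturday (+2)
2109: Sunday (+1)
2110: Monday (+1)
May 19 falls on a Monday in 2110.

2110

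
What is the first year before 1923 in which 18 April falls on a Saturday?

1914

From one year to the next, a fixed date's weekday advances by 1, or by 2 when a Feb 29 lies between the two dates.
1923: April 18 is Wednesday.
1922: Tuesday (−1)
1921: Monday (−1)
1920: Sunday (−1)
1919: Friday (−2)
1918: Thursday (−1)
1917: Wednesday (−1)
1916: Tuesday (−1)
1915: Sunday (−2)
1914: Saturday (−1)
18 April falls on a Saturday in 1914.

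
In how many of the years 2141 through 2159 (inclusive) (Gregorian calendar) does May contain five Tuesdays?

9

May has 31 days; it has five Tuesdays when Tuesday falls among the first (month-length − 28) days — i.e. when May 1 is one of Tuesday/Monday/Sunday.
May 1 by year: 2141:Mon✓ 2142:Tue✓ 2143:Wed 2144:Fri 2145:Sat 2146:Sun✓ 2147:Mon✓ 2148:Wed 2149:Thu 2150:Fri 2151:Sat 2152:Mon✓ 2153:Tue✓ 2154:Wed 2155:Thu 2156:Sat 2157:Sun✓ 2158:Mon✓ 2159:Tue✓
Years with five Tuesdays: 2141, 2142, 2146, 2147, 2152, 2153, 2157, 2158, 2159 → 9.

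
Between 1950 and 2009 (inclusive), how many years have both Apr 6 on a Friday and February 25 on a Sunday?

7

Check each year's weekday for Apr 6 and February 25:
  1950: Thu/Sat  1951: Fri/Sun ✓  1952: Sun/Mon  1953: Mon/Wed  1954: Tue/Thu  1955: Wed/Fri  1956: Fri/Sat  1957: Sat/Mon  1958: Sun/Tue  1959: Mon/Wed  1960: Wed/Thu  1961: Thu/Sat  1962: Fri/Sun ✓  1963: Sat/Mon  …(32 more)…  1996: Sat/Sun  1997: Sun/Tue  1998: Mon/Wed  1999: Tue/Thu  2000: Thu/Fri  2001: Fri/Sun ✓  2002: Sat/Mon  2003: Sun/Tue  2004: Tue/Wed  2005: Wed/Fri  2006: Thu/Sat  2007: Fri/Sun ✓  2008: Sun/Mon  2009: Mon/Wed
Both conditions hold in: 1951, 1962, 1973, 1979, 1990, 2001, 2007 — 7.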